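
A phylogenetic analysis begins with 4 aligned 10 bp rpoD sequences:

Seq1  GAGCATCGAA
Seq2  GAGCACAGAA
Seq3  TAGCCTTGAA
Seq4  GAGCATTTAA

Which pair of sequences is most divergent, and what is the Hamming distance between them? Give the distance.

Pairwise Hamming distances:
  Seq1 vs Seq2: 2
  Seq1 vs Seq3: 3
  Seq1 vs Seq4: 2
  Seq2 vs Seq3: 4
  Seq2 vs Seq4: 3
  Seq3 vs Seq4: 3
The largest is 4, between Seq2 and Seq3.

4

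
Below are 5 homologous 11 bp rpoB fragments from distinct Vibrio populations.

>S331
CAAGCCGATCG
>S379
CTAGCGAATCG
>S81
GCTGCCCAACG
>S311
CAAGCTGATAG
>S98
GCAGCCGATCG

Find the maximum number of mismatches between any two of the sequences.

7

Pairwise Hamming distances:
  S331 vs S379: 3
  S331 vs S81: 5
  S331 vs S311: 2
  S331 vs S98: 2
  S379 vs S81: 6
  S379 vs S311: 4
  S379 vs S98: 4
  S81 vs S311: 7
  S81 vs S98: 3
  S311 vs S98: 4
The largest is 7, between S81 and S311.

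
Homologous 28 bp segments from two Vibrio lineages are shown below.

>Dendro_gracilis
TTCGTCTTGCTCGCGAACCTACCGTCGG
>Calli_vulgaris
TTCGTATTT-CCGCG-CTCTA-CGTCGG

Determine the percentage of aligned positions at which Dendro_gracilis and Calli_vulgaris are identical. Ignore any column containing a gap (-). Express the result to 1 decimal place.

80.0%

Excluding the 3 gap columns leaves 25 comparable sites.
The sequences differ at positions 6 (C/A), 9 (G/T), 11 (T/C), 17 (A/C), 18 (C/T).
20 of the 25 comparable sites match, so the percent identity is 20/25 × 100 = 80.0%.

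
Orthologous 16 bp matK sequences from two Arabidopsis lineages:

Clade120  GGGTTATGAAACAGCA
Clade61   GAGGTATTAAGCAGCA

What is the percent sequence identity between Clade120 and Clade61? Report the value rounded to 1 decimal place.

75.0%

Mismatches occur at site 2 (G→A), site 4 (T→G), site 8 (G→T), site 11 (A→G).
12 of the 16 sites match, so the percent identity is 12/16 × 100 = 75.0%.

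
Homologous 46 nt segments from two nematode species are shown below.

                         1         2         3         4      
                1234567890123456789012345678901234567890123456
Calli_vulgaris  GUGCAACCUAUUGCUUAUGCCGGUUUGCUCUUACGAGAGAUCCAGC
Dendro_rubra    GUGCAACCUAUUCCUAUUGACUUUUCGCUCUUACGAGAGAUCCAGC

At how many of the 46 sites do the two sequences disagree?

7

Differing sites — 13:G/C; 16:U/A; 17:A/U; 20:C/A; 22:G/U; 23:G/U; 26:U/C.
That gives 7 mismatches out of 46 aligned sites, so the Hamming distance is 7.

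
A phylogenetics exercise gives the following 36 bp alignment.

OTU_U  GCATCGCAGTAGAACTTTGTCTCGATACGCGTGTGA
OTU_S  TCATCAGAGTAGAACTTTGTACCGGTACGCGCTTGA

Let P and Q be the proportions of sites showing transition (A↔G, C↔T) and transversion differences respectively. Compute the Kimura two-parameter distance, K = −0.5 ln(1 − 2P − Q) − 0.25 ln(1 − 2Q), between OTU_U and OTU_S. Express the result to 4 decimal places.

0.2656

Differing sites — 1:G/T (Tv); 6:G/A (Ti); 7:C/G (Tv); 21:C/A (Tv); 22:T/C (Ti); 25:A/G (Ti); 32:T/C (Ti); 33:G/T (Tv).
Of the 8 differences, 4 transitions and 4 transversions over 36 sites: P = 4/36 = 0.111111, Q = 4/36 = 0.111111.
d = −0.5·ln(0.666667) − 0.25·ln(0.777778) = −0.5·(-0.405465) − 0.25·(-0.251314) = 0.2656.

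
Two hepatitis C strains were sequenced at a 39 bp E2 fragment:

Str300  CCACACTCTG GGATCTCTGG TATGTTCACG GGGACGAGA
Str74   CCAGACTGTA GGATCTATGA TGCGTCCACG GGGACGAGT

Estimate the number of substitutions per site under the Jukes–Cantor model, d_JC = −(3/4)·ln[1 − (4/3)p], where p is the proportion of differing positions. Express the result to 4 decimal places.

The sequences differ at positions 4 (C/G), 8 (C/G), 10 (G/A), 17 (C/A), 20 (G/A), 22 (A/G), 23 (T/C), 26 (T/C), 39 (A/T).
p = 9/39 = 0.230769.
d = −0.75 · ln(1 − (4/3)·0.230769) = −0.75 · ln(0.692308) = −0.75 · (-0.367724) = 0.2758.

0.2758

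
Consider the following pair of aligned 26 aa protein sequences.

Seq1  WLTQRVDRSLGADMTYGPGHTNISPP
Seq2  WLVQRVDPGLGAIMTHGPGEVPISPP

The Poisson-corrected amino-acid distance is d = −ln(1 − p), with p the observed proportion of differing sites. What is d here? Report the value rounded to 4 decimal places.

0.3677

Differing sites — 3:T/V; 8:R/P; 9:S/G; 13:D/I; 16:Y/H; 20:H/E; 21:T/V; 22:N/P.
p = 8/26 = 0.307692.
d = −ln(1 − 0.307692) = −ln(0.692308) = 0.3677.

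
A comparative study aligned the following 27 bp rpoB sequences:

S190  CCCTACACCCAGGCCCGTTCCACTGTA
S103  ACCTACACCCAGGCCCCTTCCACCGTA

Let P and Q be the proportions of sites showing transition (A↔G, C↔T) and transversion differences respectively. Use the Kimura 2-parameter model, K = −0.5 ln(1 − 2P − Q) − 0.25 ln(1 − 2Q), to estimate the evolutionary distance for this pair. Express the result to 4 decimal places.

The sequences differ at positions 1 (C/A, transversion), 17 (G/C, transversion), 24 (T/C, transition).
Of the 3 differences, 1 transition and 2 transversions over 27 sites: P = 1/27 = 0.037037, Q = 2/27 = 0.074074.
d = −0.5·ln(0.851852) − 0.25·ln(0.851852) = −0.5·(-0.160342) − 0.25·(-0.160342) = 0.1203.

0.1203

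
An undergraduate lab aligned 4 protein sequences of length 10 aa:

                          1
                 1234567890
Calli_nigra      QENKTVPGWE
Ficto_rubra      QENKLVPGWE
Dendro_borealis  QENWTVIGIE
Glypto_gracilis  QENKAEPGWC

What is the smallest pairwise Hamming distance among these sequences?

1

Pairwise Hamming distances:
  Calli_nigra vs Ficto_rubra: 1
  Calli_nigra vs Dendro_borealis: 3
  Calli_nigra vs Glypto_gracilis: 3
  Ficto_rubra vs Dendro_borealis: 4
  Ficto_rubra vs Glypto_gracilis: 3
  Dendro_borealis vs Glypto_gracilis: 6
The smallest is 1, between Calli_nigra and Ficto_rubra.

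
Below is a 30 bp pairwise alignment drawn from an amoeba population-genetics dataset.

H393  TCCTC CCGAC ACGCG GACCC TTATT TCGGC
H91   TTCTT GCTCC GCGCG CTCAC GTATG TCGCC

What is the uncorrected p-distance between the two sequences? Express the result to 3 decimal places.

0.400

Mismatches occur at site 2 (C→T), site 5 (C→T), site 6 (C→G), site 8 (G→T), site 9 (A→C), site 11 (A→G), site 16 (G→C), site 17 (A→T), site 19 (C→A), site 21 (T→G), site 25 (T→G), site 29 (G→C).
There are 12 differences over 30 sites, so p = 12/30 = 0.400.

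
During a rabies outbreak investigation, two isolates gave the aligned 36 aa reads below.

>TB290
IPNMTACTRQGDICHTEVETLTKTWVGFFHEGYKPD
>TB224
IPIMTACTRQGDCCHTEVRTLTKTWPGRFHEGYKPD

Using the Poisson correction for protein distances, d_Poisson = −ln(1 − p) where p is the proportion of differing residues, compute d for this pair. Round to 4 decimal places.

Differing sites — 3:N/I; 13:I/C; 19:E/R; 26:V/P; 28:F/R.
p = 5/36 = 0.138889.
d = −ln(1 − 0.138889) = −ln(0.861111) = 0.1495.

0.1495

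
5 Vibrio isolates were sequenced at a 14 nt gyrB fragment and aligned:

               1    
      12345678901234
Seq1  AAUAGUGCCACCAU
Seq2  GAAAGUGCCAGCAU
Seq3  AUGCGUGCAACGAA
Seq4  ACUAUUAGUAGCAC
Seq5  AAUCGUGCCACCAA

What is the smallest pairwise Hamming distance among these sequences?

Pairwise Hamming distances:
  Seq1 vs Seq2: 3
  Seq1 vs Seq3: 6
  Seq1 vs Seq4: 7
  Seq1 vs Seq5: 2
  Seq2 vs Seq3: 8
  Seq2 vs Seq4: 8
  Seq2 vs Seq5: 5
  Seq3 vs Seq4: 10
  Seq3 vs Seq5: 4
  Seq4 vs Seq5: 8
The smallest is 2, between Seq1 and Seq5.

2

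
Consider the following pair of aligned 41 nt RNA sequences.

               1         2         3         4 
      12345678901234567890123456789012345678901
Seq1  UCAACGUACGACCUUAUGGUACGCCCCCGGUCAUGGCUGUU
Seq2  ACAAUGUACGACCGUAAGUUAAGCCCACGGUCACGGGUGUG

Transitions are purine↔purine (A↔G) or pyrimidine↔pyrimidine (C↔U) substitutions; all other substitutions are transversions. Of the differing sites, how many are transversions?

8

Mismatches occur at site 1 (U→A, transversion), site 5 (C→U, transition), site 14 (U→G, transversion), site 17 (U→A, transversion), site 19 (G→U, transversion), site 22 (C→A, transversion), site 27 (C→A, transversion), site 34 (U→C, transition), site 37 (C→G, transversion), site 41 (U→G, transversion).
Of the 10 differences, 2 transitions and 8 transversions, so the answer is 8.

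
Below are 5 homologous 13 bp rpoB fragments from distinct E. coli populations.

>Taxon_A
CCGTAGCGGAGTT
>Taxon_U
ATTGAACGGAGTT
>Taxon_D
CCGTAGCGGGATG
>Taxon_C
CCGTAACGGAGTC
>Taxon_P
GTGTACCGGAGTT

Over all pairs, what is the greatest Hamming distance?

8

Pairwise Hamming distances:
  Taxon_A vs Taxon_U: 5
  Taxon_A vs Taxon_D: 3
  Taxon_A vs Taxon_C: 2
  Taxon_A vs Taxon_P: 3
  Taxon_U vs Taxon_D: 8
  Taxon_U vs Taxon_C: 5
  Taxon_U vs Taxon_P: 4
  Taxon_D vs Taxon_C: 4
  Taxon_D vs Taxon_P: 6
  Taxon_C vs Taxon_P: 4
The largest is 8, between Taxon_U and Taxon_D.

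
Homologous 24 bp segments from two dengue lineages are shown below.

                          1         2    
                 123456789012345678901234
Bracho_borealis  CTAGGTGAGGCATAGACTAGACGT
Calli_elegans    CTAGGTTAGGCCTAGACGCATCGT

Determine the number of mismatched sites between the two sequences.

6

Mismatches occur at site 7 (G/T), site 12 (A/C), site 18 (T/G), site 19 (A/C), site 20 (G/A), site 21 (A/T).
That gives 6 mismatches out of 24 aligned sites, so the Hamming distance is 6.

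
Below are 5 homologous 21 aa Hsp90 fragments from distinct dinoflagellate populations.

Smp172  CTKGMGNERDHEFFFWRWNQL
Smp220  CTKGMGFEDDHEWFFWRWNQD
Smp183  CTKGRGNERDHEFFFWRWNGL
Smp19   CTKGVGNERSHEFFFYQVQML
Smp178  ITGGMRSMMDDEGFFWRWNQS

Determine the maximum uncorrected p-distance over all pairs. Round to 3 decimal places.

Pairwise Hamming distances:
  Smp172 vs Smp220: 4
  Smp172 vs Smp183: 2
  Smp172 vs Smp19: 7
  Smp172 vs Smp178: 9
  Smp220 vs Smp183: 6
  Smp220 vs Smp19: 11
  Smp220 vs Smp178: 9
  Smp183 vs Smp19: 7
  Smp183 vs Smp178: 11
  Smp19 vs Smp178: 16
The largest is 16 mismatches, between Smp19 and Smp178; p = 16/21 = 0.762.

0.762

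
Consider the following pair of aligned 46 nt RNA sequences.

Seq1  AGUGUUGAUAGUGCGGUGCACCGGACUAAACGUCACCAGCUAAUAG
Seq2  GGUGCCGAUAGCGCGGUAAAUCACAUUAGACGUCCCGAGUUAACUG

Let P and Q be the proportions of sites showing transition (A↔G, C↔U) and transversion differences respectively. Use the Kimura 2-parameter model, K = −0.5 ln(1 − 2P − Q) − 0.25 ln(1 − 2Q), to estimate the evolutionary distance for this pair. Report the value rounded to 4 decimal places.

0.5034

Differing sites — 1:A/G (Ti); 5:U/C (Ti); 6:U/C (Ti); 12:U/C (Ti); 18:G/A (Ti); 19:C/A (Tv); 21:C/U (Ti); 23:G/A (Ti); 24:G/C (Tv); 26:C/U (Ti); 29:A/G (Ti); 35:A/C (Tv); 37:C/G (Tv); 40:C/U (Ti); 44:U/C (Ti); 45:A/U (Tv).
Of the 16 differences, 11 transitions and 5 transversions over 46 sites: P = 11/46 = 0.239130, Q = 5/46 = 0.108696.
d = −0.5·ln(0.413044) − 0.25·ln(0.782608) = −0.5·(-0.884201) − 0.25·(-0.245123) = 0.5034.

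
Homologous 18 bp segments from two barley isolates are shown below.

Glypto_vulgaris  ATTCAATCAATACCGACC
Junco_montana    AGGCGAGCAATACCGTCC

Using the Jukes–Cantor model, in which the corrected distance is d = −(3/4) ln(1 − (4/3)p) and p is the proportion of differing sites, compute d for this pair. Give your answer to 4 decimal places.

Mismatches occur at site 2 (T↔G), site 3 (T↔G), site 5 (A↔G), site 7 (T↔G), site 16 (A↔T).
p = 5/18 = 0.277778.
d = −0.75 · ln(1 − (4/3)·0.277778) = −0.75 · ln(0.629629) = −0.75 · (-0.462625) = 0.3470.

0.3470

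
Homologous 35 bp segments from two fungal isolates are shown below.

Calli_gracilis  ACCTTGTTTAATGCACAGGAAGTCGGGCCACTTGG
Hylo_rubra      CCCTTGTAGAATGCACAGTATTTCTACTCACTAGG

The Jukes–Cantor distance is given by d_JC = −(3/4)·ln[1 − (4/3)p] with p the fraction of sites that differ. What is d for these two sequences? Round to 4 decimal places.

Mismatches occur at site 1 (A↔C), site 8 (T↔A), site 9 (T↔G), site 19 (G↔T), site 21 (A↔T), site 22 (G↔T), site 25 (G↔T), site 26 (G↔A), site 27 (G↔C), site 28 (C↔T), site 33 (T↔A).
p = 11/35 = 0.314286.
d = −0.75 · ln(1 − (4/3)·0.314286) = −0.75 · ln(0.580952) = −0.75 · (-0.543087) = 0.4073.

0.4073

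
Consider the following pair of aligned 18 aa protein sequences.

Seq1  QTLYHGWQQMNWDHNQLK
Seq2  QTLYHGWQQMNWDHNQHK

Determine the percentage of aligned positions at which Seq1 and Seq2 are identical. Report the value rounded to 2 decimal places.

94.44%

Differing sites — 17:L/H.
17 of the 18 sites match, so the percent identity is 17/18 × 100 = 94.44%.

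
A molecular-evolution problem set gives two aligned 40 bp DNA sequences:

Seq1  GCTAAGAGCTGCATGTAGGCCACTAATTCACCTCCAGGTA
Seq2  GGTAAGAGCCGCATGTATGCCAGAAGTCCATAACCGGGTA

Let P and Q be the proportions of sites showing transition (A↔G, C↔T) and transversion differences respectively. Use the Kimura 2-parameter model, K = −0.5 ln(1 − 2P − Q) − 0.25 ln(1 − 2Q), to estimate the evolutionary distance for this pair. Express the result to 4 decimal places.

Differing sites — 2:C/G (Tv); 10:T/C (Ti); 18:G/T (Tv); 23:C/G (Tv); 24:T/A (Tv); 26:A/G (Ti); 28:T/C (Ti); 31:C/T (Ti); 32:C/A (Tv); 33:T/A (Tv); 36:A/G (Ti).
Of the 11 differences, 5 transitions and 6 transversions over 40 sites: P = 5/40 = 0.125000, Q = 6/40 = 0.150000.
d = −0.5·ln(0.600000) − 0.25·ln(0.700000) = −0.5·(-0.510826) − 0.25·(-0.356675) = 0.3446.

0.3446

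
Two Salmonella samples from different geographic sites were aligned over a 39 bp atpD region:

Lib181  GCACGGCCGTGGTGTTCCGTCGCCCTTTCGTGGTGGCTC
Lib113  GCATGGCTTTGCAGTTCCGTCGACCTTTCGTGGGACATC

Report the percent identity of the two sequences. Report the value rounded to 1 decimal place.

Differing sites — 4:C/T; 8:C/T; 9:G/T; 12:G/C; 13:T/A; 23:C/A; 34:T/G; 35:G/A; 36:G/C; 37:C/A.
29 of the 39 sites match, so the percent identity is 29/39 × 100 = 74.4%.

74.4%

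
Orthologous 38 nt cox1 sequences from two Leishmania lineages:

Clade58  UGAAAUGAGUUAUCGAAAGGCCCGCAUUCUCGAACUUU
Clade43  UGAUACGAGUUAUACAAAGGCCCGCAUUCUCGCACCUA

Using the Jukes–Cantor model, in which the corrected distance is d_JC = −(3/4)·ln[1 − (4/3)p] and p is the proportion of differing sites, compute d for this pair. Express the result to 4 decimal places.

0.2114

Differing sites — 4:A/U; 6:U/C; 14:C/A; 15:G/C; 33:A/C; 36:U/C; 38:U/A.
p = 7/38 = 0.184211.
d = −0.75 · ln(1 − (4/3)·0.184211) = −0.75 · ln(0.754385) = −0.75 · (-0.281852) = 0.2114.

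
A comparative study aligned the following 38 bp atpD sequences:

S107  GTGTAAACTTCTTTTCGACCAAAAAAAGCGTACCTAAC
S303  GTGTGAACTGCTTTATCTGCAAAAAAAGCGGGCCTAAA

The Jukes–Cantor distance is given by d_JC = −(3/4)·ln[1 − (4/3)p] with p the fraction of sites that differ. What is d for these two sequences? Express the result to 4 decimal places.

Differing sites — 5:A/G; 10:T/G; 15:T/A; 16:C/T; 17:G/C; 18:A/T; 19:C/G; 31:T/G; 32:A/G; 38:C/A.
p = 10/38 = 0.263158.
d = −0.75 · ln(1 − (4/3)·0.263158) = −0.75 · ln(0.649123) = −0.75 · (-0.432133) = 0.3241.

0.3241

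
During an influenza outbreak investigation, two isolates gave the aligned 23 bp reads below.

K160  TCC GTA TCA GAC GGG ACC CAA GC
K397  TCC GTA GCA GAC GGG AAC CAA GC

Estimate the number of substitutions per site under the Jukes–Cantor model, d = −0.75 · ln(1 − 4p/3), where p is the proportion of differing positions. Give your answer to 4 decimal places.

The sequences differ at positions 7 (T/G), 17 (C/A).
p = 2/23 = 0.086957.
d = −0.75 · ln(1 − (4/3)·0.086957) = −0.75 · ln(0.884057) = −0.75 · (-0.123234) = 0.0924.

0.0924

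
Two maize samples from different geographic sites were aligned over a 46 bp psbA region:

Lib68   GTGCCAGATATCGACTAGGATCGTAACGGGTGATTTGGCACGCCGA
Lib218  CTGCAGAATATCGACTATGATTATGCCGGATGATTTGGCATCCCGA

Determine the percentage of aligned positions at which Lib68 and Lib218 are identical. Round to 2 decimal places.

Differing sites — 1:G/C; 5:C/A; 6:A/G; 7:G/A; 18:G/T; 22:C/T; 23:G/A; 25:A/G; 26:A/C; 30:G/A; 41:C/T; 42:G/C.
34 of the 46 sites match, so the percent identity is 34/46 × 100 = 73.91%.

73.91%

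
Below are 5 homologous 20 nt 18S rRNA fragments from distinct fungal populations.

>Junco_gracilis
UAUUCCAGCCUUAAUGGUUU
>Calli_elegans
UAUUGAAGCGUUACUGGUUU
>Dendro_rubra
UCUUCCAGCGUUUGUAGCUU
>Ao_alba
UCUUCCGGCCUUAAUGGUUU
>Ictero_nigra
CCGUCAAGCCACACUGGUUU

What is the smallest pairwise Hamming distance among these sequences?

Pairwise Hamming distances:
  Junco_gracilis vs Calli_elegans: 4
  Junco_gracilis vs Dendro_rubra: 6
  Junco_gracilis vs Ao_alba: 2
  Junco_gracilis vs Ictero_nigra: 7
  Calli_elegans vs Dendro_rubra: 7
  Calli_elegans vs Ao_alba: 6
  Calli_elegans vs Ictero_nigra: 7
  Dendro_rubra vs Ao_alba: 6
  Dendro_rubra vs Ictero_nigra: 10
  Ao_alba vs Ictero_nigra: 7
The smallest is 2, between Junco_gracilis and Ao_alba.

2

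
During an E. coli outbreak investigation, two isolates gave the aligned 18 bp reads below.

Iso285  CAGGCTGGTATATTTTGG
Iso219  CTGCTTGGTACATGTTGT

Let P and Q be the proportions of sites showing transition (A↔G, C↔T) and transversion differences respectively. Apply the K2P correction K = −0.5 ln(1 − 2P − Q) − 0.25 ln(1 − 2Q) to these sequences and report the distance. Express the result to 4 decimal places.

Differing sites — 2:A/T (Tv); 4:G/C (Tv); 5:C/T (Ti); 11:T/C (Ti); 14:T/G (Tv); 18:G/T (Tv).
Of the 6 differences, 2 transitions and 4 transversions over 18 sites: P = 2/18 = 0.111111, Q = 4/18 = 0.222222.
d = −0.5·ln(0.555556) − 0.25·ln(0.555556) = −0.5·(-0.587786) − 0.25·(-0.587786) = 0.4408.

0.4408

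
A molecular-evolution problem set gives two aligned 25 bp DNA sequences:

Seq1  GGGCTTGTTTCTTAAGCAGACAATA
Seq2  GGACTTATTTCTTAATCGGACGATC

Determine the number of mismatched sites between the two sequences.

Mismatches occur at site 3 (G/A), site 7 (G/A), site 16 (G/T), site 18 (A/G), site 22 (A/G), site 25 (A/C).
That gives 6 mismatches out of 25 aligned sites, so the Hamming distance is 6.

6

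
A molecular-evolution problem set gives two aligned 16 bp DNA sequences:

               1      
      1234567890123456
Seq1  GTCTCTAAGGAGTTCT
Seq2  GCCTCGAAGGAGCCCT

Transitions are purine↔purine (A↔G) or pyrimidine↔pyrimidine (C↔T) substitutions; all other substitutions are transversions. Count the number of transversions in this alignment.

1

The sequences differ at positions 2 (T/C, transition), 6 (T/G, transversion), 13 (T/C, transition), 14 (T/C, transition).
Of the 4 differences, 3 transitions and 1 transversion, so the answer is 1.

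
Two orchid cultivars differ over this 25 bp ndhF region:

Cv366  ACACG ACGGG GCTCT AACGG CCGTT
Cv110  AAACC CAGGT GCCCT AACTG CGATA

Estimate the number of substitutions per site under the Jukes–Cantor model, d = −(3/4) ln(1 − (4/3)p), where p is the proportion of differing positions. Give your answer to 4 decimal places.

0.5716

Differing sites — 2:C/A; 5:G/C; 6:A/C; 7:C/A; 10:G/T; 13:T/C; 19:G/T; 22:C/G; 23:G/A; 25:T/A.
p = 10/25 = 0.400000.
d = −0.75 · ln(1 − (4/3)·0.400000) = −0.75 · ln(0.466667) = −0.75 · (-0.762139) = 0.5716.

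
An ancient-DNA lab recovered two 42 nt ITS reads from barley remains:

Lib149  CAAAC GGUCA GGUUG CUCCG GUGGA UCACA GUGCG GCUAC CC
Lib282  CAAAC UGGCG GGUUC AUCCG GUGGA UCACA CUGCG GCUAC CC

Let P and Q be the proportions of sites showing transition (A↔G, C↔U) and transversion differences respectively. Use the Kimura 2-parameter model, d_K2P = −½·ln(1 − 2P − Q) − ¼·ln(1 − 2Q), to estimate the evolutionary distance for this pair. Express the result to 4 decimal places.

0.1591

Mismatches occur at site 6 (G→U, transversion), site 8 (U→G, transversion), site 10 (A→G, transition), site 15 (G→C, transversion), site 16 (C→A, transversion), site 31 (G→C, transversion).
Of the 6 differences, 1 transition and 5 transversions over 42 sites: P = 1/42 = 0.023810, Q = 5/42 = 0.119048.
d = −0.5·ln(0.833332) − 0.25·ln(0.761904) = −0.5·(-0.182323) − 0.25·(-0.271935) = 0.1591.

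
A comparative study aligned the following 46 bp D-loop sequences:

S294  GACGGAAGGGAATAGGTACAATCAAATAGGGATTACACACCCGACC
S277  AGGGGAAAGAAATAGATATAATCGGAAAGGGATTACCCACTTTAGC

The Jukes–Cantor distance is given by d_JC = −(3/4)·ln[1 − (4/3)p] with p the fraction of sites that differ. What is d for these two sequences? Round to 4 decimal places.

0.4279

The sequences differ at positions 1 (G/A), 2 (A/G), 3 (C/G), 8 (G/A), 10 (G/A), 16 (G/A), 19 (C/T), 24 (A/G), 25 (A/G), 27 (T/A), 37 (A/C), 41 (C/T), 42 (C/T), 43 (G/T), 45 (C/G).
p = 15/46 = 0.326087.
d = −0.75 · ln(1 − (4/3)·0.326087) = −0.75 · ln(0.565217) = −0.75 · (-0.570546) = 0.4279.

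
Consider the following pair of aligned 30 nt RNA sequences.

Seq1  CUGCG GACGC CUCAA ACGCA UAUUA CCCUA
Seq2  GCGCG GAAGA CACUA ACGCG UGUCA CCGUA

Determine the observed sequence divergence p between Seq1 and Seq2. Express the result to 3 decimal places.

0.333

The sequences differ at positions 1 (C/G), 2 (U/C), 8 (C/A), 10 (C/A), 12 (U/A), 14 (A/U), 20 (A/G), 22 (A/G), 24 (U/C), 28 (C/G).
There are 10 differences over 30 sites, so p = 10/30 = 0.333.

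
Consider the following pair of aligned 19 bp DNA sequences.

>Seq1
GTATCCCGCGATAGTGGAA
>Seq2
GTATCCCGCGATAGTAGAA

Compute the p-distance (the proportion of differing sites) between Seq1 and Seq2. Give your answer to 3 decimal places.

0.053

A single mismatch occurs at site 16 (G/A).
There are 1 differences over 19 sites, so p = 1/19 = 0.053.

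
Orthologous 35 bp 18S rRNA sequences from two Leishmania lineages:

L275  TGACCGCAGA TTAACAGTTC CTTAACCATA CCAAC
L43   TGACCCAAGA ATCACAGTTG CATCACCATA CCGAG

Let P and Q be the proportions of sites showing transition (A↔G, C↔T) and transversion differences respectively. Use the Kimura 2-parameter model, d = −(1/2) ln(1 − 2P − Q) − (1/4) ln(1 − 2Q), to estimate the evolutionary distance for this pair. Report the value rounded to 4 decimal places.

Differing sites — 6:G/C (Tv); 7:C/A (Tv); 11:T/A (Tv); 13:A/C (Tv); 20:C/G (Tv); 22:T/A (Tv); 24:A/C (Tv); 33:A/G (Ti); 35:C/G (Tv).
Of the 9 differences, 1 transition and 8 transversions over 35 sites: P = 1/35 = 0.028571, Q = 8/35 = 0.228571.
d = −0.5·ln(0.714287) − 0.25·ln(0.542858) = −0.5·(-0.336470) − 0.25·(-0.610908) = 0.3210.

0.3210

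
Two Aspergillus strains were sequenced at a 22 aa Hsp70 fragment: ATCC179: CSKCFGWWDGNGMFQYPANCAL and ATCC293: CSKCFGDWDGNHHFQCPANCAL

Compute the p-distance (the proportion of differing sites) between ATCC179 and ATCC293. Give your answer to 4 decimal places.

0.1818

The sequences differ at positions 7 (W/D), 12 (G/H), 13 (M/H), 16 (Y/C).
There are 4 differences over 22 sites, so p = 4/22 = 0.1818.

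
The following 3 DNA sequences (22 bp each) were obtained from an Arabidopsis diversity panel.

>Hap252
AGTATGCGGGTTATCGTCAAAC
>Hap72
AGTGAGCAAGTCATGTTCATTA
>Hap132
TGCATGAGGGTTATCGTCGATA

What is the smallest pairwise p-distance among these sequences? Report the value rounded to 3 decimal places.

0.273

Pairwise Hamming distances:
  Hap252 vs Hap72: 10
  Hap252 vs Hap132: 6
  Hap72 vs Hap132: 12
The smallest is 6 mismatches, between Hap252 and Hap132; p = 6/22 = 0.273.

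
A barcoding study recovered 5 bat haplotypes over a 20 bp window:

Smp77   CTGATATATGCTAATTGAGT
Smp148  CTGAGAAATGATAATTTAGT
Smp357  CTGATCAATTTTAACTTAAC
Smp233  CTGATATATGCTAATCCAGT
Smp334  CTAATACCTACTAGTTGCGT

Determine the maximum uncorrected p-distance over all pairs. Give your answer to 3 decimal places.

Pairwise Hamming distances:
  Smp77 vs Smp148: 4
  Smp77 vs Smp357: 8
  Smp77 vs Smp233: 2
  Smp77 vs Smp334: 6
  Smp148 vs Smp357: 7
  Smp148 vs Smp233: 5
  Smp148 vs Smp334: 9
  Smp357 vs Smp233: 9
  Smp357 vs Smp334: 12
  Smp233 vs Smp334: 8
The largest is 12 mismatches, between Smp357 and Smp334; p = 12/20 = 0.600.

0.600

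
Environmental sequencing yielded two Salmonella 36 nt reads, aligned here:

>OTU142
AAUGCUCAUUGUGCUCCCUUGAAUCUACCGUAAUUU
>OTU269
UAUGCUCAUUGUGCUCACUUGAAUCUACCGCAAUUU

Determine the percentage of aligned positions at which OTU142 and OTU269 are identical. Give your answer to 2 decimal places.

91.67%

The sequences differ at positions 1 (A/U), 17 (C/A), 31 (U/C).
33 of the 36 sites match, so the percent identity is 33/36 × 100 = 91.67%.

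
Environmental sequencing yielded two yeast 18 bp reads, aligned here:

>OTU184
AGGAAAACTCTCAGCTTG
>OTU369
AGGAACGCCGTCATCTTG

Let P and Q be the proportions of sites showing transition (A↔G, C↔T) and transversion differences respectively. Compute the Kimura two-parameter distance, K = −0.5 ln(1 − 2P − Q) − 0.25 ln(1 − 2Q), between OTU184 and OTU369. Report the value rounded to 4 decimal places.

Differing sites — 6:A/C (Tv); 7:A/G (Ti); 9:T/C (Ti); 10:C/G (Tv); 14:G/T (Tv).
Of the 5 differences, 2 transitions and 3 transversions over 18 sites: P = 2/18 = 0.111111, Q = 3/18 = 0.166667.
d = −0.5·ln(0.611111) − 0.25·ln(0.666666) = −0.5·(-0.492477) − 0.25·(-0.405466) = 0.3476.

0.3476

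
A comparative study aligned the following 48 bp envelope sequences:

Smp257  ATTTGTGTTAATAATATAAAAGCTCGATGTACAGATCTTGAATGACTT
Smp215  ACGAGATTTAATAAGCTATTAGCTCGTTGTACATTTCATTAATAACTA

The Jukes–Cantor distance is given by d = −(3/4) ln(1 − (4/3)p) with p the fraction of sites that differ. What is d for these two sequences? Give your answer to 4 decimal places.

The sequences differ at positions 2 (T/C), 3 (T/G), 4 (T/A), 6 (T/A), 7 (G/T), 15 (T/G), 16 (A/C), 19 (A/T), 20 (A/T), 27 (A/T), 34 (G/T), 35 (A/T), 38 (T/A), 40 (G/T), 44 (G/A), 48 (T/A).
p = 16/48 = 0.333333.
d = −0.75 · ln(1 − (4/3)·0.333333) = −0.75 · ln(0.555556) = −0.75 · (-0.587786) = 0.4408.

0.4408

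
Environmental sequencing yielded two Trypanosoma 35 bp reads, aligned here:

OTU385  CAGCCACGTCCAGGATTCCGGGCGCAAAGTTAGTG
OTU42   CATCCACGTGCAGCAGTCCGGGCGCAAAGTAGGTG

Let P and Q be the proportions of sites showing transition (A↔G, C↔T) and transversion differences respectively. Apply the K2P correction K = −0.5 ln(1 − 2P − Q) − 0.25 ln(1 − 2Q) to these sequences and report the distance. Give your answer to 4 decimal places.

0.1957

Differing sites — 3:G/T (Tv); 10:C/G (Tv); 14:G/C (Tv); 16:T/G (Tv); 31:T/A (Tv); 32:A/G (Ti).
Of the 6 differences, 1 transition and 5 transversions over 35 sites: P = 1/35 = 0.028571, Q = 5/35 = 0.142857.
d = −0.5·ln(0.800001) − 0.25·ln(0.714286) = −0.5·(-0.223142) − 0.25·(-0.336472) = 0.1957.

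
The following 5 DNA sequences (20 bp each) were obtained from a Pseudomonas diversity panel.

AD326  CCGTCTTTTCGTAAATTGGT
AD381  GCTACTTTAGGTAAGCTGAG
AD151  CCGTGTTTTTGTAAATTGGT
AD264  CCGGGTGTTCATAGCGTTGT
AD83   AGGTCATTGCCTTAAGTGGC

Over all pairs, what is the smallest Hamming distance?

2

Pairwise Hamming distances:
  AD326 vs AD381: 9
  AD326 vs AD151: 2
  AD326 vs AD264: 8
  AD326 vs AD83: 8
  AD381 vs AD151: 10
  AD381 vs AD264: 14
  AD381 vs AD83: 13
  AD151 vs AD264: 8
  AD151 vs AD83: 10
  AD264 vs AD83: 13
The smallest is 2, between AD326 and AD151.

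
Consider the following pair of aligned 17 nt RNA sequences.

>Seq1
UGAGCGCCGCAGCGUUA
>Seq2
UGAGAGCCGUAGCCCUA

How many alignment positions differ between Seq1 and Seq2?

4

The sequences differ at positions 5 (C/A), 10 (C/U), 14 (G/C), 15 (U/C).
That gives 4 mismatches out of 17 aligned sites, so the Hamming distance is 4.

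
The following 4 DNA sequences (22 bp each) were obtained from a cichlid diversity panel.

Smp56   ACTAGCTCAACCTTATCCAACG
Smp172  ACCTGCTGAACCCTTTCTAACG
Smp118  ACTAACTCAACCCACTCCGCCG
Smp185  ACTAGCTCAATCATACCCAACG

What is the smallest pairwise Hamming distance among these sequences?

3

Pairwise Hamming distances:
  Smp56 vs Smp172: 6
  Smp56 vs Smp118: 6
  Smp56 vs Smp185: 3
  Smp172 vs Smp118: 9
  Smp172 vs Smp185: 8
  Smp118 vs Smp185: 8
The smallest is 3, between Smp56 and Smp185.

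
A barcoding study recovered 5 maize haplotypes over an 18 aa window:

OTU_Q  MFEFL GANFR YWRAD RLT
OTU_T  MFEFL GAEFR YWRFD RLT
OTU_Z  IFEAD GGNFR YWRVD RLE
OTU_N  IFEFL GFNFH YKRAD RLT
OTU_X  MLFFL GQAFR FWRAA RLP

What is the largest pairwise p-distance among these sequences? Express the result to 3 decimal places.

Pairwise Hamming distances:
  OTU_Q vs OTU_T: 2
  OTU_Q vs OTU_Z: 6
  OTU_Q vs OTU_N: 4
  OTU_Q vs OTU_X: 7
  OTU_T vs OTU_Z: 7
  OTU_T vs OTU_N: 6
  OTU_T vs OTU_X: 8
  OTU_Z vs OTU_N: 7
  OTU_Z vs OTU_X: 11
  OTU_N vs OTU_X: 10
The largest is 11 mismatches, between OTU_Z and OTU_X; p = 11/18 = 0.611.

0.611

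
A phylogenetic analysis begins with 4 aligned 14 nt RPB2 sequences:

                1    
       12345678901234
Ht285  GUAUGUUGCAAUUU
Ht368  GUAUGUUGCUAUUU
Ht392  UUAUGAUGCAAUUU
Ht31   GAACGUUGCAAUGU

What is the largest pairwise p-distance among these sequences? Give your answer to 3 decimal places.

0.357

Pairwise Hamming distances:
  Ht285 vs Ht368: 1
  Ht285 vs Ht392: 2
  Ht285 vs Ht31: 3
  Ht368 vs Ht392: 3
  Ht368 vs Ht31: 4
  Ht392 vs Ht31: 5
The largest is 5 mismatches, between Ht392 and Ht31; p = 5/14 = 0.357.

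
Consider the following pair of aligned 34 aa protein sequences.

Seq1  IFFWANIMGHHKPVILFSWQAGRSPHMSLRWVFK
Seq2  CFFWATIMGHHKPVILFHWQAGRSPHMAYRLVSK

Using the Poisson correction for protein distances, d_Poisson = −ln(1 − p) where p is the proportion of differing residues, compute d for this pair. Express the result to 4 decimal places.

0.2305

Differing sites — 1:I/C; 6:N/T; 18:S/H; 28:S/A; 29:L/Y; 31:W/L; 33:F/S.
p = 7/34 = 0.205882.
d = −ln(1 − 0.205882) = −ln(0.794118) = 0.2305.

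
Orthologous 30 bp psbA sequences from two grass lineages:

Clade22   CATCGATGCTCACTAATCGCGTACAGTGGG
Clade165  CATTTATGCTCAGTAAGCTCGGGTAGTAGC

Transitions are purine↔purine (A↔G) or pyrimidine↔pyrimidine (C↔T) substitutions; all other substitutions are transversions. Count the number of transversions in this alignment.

Mismatches occur at site 4 (C/T, transition), site 5 (G/T, transversion), site 13 (C/G, transversion), site 17 (T/G, transversion), site 19 (G/T, transversion), site 22 (T/G, transversion), site 23 (A/G, transition), site 24 (C/T, transition), site 28 (G/A, transition), site 30 (G/C, transversion).
Of the 10 differences, 4 transitions and 6 transversions, so the answer is 6.

6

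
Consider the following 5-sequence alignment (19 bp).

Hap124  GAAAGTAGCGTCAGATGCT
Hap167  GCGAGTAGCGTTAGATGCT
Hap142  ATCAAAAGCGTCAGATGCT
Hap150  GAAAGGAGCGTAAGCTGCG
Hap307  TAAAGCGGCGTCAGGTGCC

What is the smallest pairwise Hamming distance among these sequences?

3

Pairwise Hamming distances:
  Hap124 vs Hap167: 3
  Hap124 vs Hap142: 5
  Hap124 vs Hap150: 4
  Hap124 vs Hap307: 5
  Hap167 vs Hap142: 6
  Hap167 vs Hap150: 6
  Hap167 vs Hap307: 8
  Hap142 vs Hap150: 8
  Hap142 vs Hap307: 8
  Hap150 vs Hap307: 6
The smallest is 3, between Hap124 and Hap167.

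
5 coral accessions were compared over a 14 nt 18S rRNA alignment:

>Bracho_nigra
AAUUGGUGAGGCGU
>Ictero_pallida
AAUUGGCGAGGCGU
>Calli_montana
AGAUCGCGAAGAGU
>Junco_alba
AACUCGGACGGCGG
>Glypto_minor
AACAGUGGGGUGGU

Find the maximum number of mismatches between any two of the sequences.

Pairwise Hamming distances:
  Bracho_nigra vs Ictero_pallida: 1
  Bracho_nigra vs Calli_montana: 6
  Bracho_nigra vs Junco_alba: 6
  Bracho_nigra vs Glypto_minor: 7
  Ictero_pallida vs Calli_montana: 5
  Ictero_pallida vs Junco_alba: 6
  Ictero_pallida vs Glypto_minor: 7
  Calli_montana vs Junco_alba: 8
  Calli_montana vs Glypto_minor: 10
  Junco_alba vs Glypto_minor: 8
The largest is 10, between Calli_montana and Glypto_minor.

10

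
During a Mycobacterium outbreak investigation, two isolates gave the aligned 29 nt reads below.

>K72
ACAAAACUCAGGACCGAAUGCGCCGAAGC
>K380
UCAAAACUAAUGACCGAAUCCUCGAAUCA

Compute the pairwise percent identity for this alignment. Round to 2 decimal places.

Mismatches occur at site 1 (A→U), site 9 (C→A), site 11 (G→U), site 20 (G→C), site 22 (G→U), site 24 (C→G), site 25 (G→A), site 27 (A→U), site 28 (G→C), site 29 (C→A).
19 of the 29 sites match, so the percent identity is 19/29 × 100 = 65.52%.

65.52%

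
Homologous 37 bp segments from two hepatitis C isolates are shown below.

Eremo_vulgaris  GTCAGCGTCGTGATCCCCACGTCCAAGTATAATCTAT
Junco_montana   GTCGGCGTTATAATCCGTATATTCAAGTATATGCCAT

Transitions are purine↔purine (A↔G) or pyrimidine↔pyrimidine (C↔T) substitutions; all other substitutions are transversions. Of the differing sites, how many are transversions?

3

Mismatches occur at site 4 (A/G, transition), site 9 (C/T, transition), site 10 (G/A, transition), site 12 (G/A, transition), site 17 (C/G, transversion), site 18 (C/T, transition), site 20 (C/T, transition), site 21 (G/A, transition), site 23 (C/T, transition), site 32 (A/T, transversion), site 33 (T/G, transversion), site 35 (T/C, transition).
Of the 12 differences, 9 transitions and 3 transversions, so the answer is 3.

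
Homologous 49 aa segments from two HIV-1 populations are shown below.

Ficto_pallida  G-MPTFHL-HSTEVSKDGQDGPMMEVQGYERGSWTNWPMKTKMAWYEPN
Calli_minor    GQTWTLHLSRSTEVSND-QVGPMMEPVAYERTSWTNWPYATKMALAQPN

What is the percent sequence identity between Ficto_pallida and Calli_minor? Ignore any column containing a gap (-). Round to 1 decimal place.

Excluding the 3 gap columns leaves 46 comparable sites.
Differing sites — 3:M/T; 4:P/W; 6:F/L; 10:H/R; 16:K/N; 20:D/V; 26:V/P; 27:Q/V; 28:G/A; 32:G/T; 39:M/Y; 40:K/A; 45:W/L; 46:Y/A; 47:E/Q.
31 of the 46 comparable sites match, so the percent identity is 31/46 × 100 = 67.4%.

67.4%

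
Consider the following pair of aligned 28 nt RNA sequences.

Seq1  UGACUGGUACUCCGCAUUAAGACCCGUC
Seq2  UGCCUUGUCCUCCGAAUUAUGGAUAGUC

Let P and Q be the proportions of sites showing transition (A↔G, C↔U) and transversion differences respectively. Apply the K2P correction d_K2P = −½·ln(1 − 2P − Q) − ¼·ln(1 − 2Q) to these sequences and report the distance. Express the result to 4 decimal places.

Differing sites — 3:A/C (Tv); 6:G/U (Tv); 9:A/C (Tv); 15:C/A (Tv); 20:A/U (Tv); 22:A/G (Ti); 23:C/A (Tv); 24:C/U (Ti); 25:C/A (Tv).
Of the 9 differences, 2 transitions and 7 transversions over 28 sites: P = 2/28 = 0.071429, Q = 7/28 = 0.250000.
d = −0.5·ln(0.607142) − 0.25·ln(0.500000) = −0.5·(-0.498993) − 0.25·(-0.693147) = 0.4228.

0.4228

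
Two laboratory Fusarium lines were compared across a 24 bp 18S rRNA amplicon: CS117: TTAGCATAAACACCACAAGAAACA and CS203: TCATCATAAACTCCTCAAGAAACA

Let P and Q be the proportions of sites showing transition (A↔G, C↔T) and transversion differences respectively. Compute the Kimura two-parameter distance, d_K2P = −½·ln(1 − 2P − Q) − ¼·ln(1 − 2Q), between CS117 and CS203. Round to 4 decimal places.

Differing sites — 2:T/C (Ti); 4:G/T (Tv); 12:A/T (Tv); 15:A/T (Tv).
Of the 4 differences, 1 transition and 3 transversions over 24 sites: P = 1/24 = 0.041667, Q = 3/24 = 0.125000.
d = −0.5·ln(0.791666) − 0.25·ln(0.750000) = −0.5·(-0.233616) − 0.25·(-0.287682) = 0.1887.

0.1887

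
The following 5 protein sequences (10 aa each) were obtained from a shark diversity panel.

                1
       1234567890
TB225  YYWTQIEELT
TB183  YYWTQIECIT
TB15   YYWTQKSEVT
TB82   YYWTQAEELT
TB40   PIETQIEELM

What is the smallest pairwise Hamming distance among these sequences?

1

Pairwise Hamming distances:
  TB225 vs TB183: 2
  TB225 vs TB15: 3
  TB225 vs TB82: 1
  TB225 vs TB40: 4
  TB183 vs TB15: 4
  TB183 vs TB82: 3
  TB183 vs TB40: 6
  TB15 vs TB82: 3
  TB15 vs TB40: 7
  TB82 vs TB40: 5
The smallest is 1, between TB225 and TB82.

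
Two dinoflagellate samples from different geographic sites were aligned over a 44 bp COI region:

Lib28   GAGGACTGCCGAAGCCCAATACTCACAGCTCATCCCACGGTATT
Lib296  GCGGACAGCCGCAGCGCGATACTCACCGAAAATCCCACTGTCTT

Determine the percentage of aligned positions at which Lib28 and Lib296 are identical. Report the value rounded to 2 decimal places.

75.00%

The sequences differ at positions 2 (A/C), 7 (T/A), 12 (A/C), 16 (C/G), 18 (A/G), 27 (A/C), 29 (C/A), 30 (T/A), 31 (C/A), 39 (G/T), 42 (A/C).
33 of the 44 sites match, so the percent identity is 33/44 × 100 = 75.00%.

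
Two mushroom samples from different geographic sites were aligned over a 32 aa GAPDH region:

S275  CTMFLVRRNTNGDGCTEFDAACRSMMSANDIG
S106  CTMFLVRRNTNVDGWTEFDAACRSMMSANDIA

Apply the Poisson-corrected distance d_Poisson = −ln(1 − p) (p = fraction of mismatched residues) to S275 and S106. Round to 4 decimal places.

Differing sites — 12:G/V; 15:C/W; 32:G/A.
p = 3/32 = 0.093750.
d = −ln(1 − 0.093750) = −ln(0.906250) = 0.0984.

0.0984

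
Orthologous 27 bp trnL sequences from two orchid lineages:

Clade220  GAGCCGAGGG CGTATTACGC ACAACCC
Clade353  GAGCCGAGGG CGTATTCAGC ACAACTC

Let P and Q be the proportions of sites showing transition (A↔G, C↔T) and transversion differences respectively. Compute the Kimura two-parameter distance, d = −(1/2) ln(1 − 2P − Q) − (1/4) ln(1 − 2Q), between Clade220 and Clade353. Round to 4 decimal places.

Mismatches occur at site 17 (A→C, transversion), site 18 (C→A, transversion), site 26 (C→T, transition).
Of the 3 differences, 1 transition and 2 transversions over 27 sites: P = 1/27 = 0.037037, Q = 2/27 = 0.074074.
d = −0.5·ln(0.851852) − 0.25·ln(0.851852) = −0.5·(-0.160342) − 0.25·(-0.160342) = 0.1203.

0.1203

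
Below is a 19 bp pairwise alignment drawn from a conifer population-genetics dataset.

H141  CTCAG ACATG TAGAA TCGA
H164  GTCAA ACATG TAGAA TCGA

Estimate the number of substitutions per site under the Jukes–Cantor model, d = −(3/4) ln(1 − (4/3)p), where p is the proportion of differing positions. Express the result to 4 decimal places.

0.1134

Mismatches occur at site 1 (C/G), site 5 (G/A).
p = 2/19 = 0.105263.
d = −0.75 · ln(1 − (4/3)·0.105263) = −0.75 · ln(0.859649) = −0.75 · (-0.151231) = 0.1134.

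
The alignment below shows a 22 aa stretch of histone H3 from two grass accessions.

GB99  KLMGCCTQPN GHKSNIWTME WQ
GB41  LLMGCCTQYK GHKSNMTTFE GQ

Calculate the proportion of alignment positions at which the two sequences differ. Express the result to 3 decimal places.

0.318

The sequences differ at positions 1 (K/L), 9 (P/Y), 10 (N/K), 16 (I/M), 17 (W/T), 19 (M/F), 21 (W/G).
There are 7 differences over 22 sites, so p = 7/22 = 0.318.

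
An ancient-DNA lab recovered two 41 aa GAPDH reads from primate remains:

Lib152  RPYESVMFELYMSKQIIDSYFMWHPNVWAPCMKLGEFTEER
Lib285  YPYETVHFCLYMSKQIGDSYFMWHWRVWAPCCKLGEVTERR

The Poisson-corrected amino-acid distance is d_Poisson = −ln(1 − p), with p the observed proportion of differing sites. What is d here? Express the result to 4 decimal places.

Mismatches occur at site 1 (R→Y), site 5 (S→T), site 7 (M→H), site 9 (E→C), site 17 (I→G), site 25 (P→W), site 26 (N→R), site 32 (M→C), site 37 (F→V), site 40 (E→R).
p = 10/41 = 0.243902.
d = −ln(1 − 0.243902) = −ln(0.756098) = 0.2796.

0.2796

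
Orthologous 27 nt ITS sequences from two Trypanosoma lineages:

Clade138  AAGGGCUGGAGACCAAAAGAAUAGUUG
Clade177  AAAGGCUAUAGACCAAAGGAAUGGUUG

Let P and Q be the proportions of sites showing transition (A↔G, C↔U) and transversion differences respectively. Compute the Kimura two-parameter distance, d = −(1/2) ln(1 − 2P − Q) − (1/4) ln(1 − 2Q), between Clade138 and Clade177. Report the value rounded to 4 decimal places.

0.2220

The sequences differ at positions 3 (G/A, transition), 8 (G/A, transition), 9 (G/U, transversion), 18 (A/G, transition), 23 (A/G, transition).
Of the 5 differences, 4 transitions and 1 transversion over 27 sites: P = 4/27 = 0.148148, Q = 1/27 = 0.037037.
d = −0.5·ln(0.666667) − 0.25·ln(0.925926) = −0.5·(-0.405465) − 0.25·(-0.076961) = 0.2220.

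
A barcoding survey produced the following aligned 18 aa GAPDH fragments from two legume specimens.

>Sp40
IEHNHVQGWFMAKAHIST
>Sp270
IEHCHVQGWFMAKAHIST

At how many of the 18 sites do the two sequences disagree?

A single mismatch occurs at site 4 (N/C).
That gives 1 mismatch out of 18 aligned sites, so the Hamming distance is 1.

1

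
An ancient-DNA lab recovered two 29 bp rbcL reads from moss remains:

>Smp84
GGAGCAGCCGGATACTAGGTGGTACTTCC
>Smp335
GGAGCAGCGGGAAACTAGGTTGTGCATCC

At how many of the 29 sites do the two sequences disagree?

Differing sites — 9:C/G; 13:T/A; 21:G/T; 24:A/G; 26:T/A.
That gives 5 mismatches out of 29 aligned sites, so the Hamming distance is 5.

5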